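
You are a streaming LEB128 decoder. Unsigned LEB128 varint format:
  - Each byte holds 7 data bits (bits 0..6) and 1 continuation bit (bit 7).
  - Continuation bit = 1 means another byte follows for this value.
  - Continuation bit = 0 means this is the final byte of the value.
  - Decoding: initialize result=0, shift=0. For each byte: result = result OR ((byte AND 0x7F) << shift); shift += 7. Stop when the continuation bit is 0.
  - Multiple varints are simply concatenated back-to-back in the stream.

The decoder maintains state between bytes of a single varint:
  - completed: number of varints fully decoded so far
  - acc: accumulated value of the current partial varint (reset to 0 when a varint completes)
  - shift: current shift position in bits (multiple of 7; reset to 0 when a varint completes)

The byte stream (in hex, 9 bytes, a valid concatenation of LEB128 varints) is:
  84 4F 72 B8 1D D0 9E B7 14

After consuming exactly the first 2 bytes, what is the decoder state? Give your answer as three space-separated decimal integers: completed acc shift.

Answer: 1 0 0

Derivation:
byte[0]=0x84 cont=1 payload=0x04: acc |= 4<<0 -> completed=0 acc=4 shift=7
byte[1]=0x4F cont=0 payload=0x4F: varint #1 complete (value=10116); reset -> completed=1 acc=0 shift=0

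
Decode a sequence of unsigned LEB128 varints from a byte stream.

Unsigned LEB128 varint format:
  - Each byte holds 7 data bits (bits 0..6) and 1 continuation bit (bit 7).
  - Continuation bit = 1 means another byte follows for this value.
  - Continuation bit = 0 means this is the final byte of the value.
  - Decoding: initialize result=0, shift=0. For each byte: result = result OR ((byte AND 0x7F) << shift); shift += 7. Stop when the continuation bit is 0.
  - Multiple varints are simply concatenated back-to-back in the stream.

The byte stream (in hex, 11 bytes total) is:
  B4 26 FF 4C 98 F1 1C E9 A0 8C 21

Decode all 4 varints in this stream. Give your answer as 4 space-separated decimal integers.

  byte[0]=0xB4 cont=1 payload=0x34=52: acc |= 52<<0 -> acc=52 shift=7
  byte[1]=0x26 cont=0 payload=0x26=38: acc |= 38<<7 -> acc=4916 shift=14 [end]
Varint 1: bytes[0:2] = B4 26 -> value 4916 (2 byte(s))
  byte[2]=0xFF cont=1 payload=0x7F=127: acc |= 127<<0 -> acc=127 shift=7
  byte[3]=0x4C cont=0 payload=0x4C=76: acc |= 76<<7 -> acc=9855 shift=14 [end]
Varint 2: bytes[2:4] = FF 4C -> value 9855 (2 byte(s))
  byte[4]=0x98 cont=1 payload=0x18=24: acc |= 24<<0 -> acc=24 shift=7
  byte[5]=0xF1 cont=1 payload=0x71=113: acc |= 113<<7 -> acc=14488 shift=14
  byte[6]=0x1C cont=0 payload=0x1C=28: acc |= 28<<14 -> acc=473240 shift=21 [end]
Varint 3: bytes[4:7] = 98 F1 1C -> value 473240 (3 byte(s))
  byte[7]=0xE9 cont=1 payload=0x69=105: acc |= 105<<0 -> acc=105 shift=7
  byte[8]=0xA0 cont=1 payload=0x20=32: acc |= 32<<7 -> acc=4201 shift=14
  byte[9]=0x8C cont=1 payload=0x0C=12: acc |= 12<<14 -> acc=200809 shift=21
  byte[10]=0x21 cont=0 payload=0x21=33: acc |= 33<<21 -> acc=69406825 shift=28 [end]
Varint 4: bytes[7:11] = E9 A0 8C 21 -> value 69406825 (4 byte(s))

Answer: 4916 9855 473240 69406825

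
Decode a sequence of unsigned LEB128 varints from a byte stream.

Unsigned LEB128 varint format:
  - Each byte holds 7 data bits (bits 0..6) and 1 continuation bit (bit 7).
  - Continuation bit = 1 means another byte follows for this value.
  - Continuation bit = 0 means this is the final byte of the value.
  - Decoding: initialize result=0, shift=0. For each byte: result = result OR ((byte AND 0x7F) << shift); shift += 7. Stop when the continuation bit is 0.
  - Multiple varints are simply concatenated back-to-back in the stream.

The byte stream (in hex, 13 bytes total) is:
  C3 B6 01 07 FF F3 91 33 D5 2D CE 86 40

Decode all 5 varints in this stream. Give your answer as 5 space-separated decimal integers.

Answer: 23363 7 107248127 5845 1049422

Derivation:
  byte[0]=0xC3 cont=1 payload=0x43=67: acc |= 67<<0 -> acc=67 shift=7
  byte[1]=0xB6 cont=1 payload=0x36=54: acc |= 54<<7 -> acc=6979 shift=14
  byte[2]=0x01 cont=0 payload=0x01=1: acc |= 1<<14 -> acc=23363 shift=21 [end]
Varint 1: bytes[0:3] = C3 B6 01 -> value 23363 (3 byte(s))
  byte[3]=0x07 cont=0 payload=0x07=7: acc |= 7<<0 -> acc=7 shift=7 [end]
Varint 2: bytes[3:4] = 07 -> value 7 (1 byte(s))
  byte[4]=0xFF cont=1 payload=0x7F=127: acc |= 127<<0 -> acc=127 shift=7
  byte[5]=0xF3 cont=1 payload=0x73=115: acc |= 115<<7 -> acc=14847 shift=14
  byte[6]=0x91 cont=1 payload=0x11=17: acc |= 17<<14 -> acc=293375 shift=21
  byte[7]=0x33 cont=0 payload=0x33=51: acc |= 51<<21 -> acc=107248127 shift=28 [end]
Varint 3: bytes[4:8] = FF F3 91 33 -> value 107248127 (4 byte(s))
  byte[8]=0xD5 cont=1 payload=0x55=85: acc |= 85<<0 -> acc=85 shift=7
  byte[9]=0x2D cont=0 payload=0x2D=45: acc |= 45<<7 -> acc=5845 shift=14 [end]
Varint 4: bytes[8:10] = D5 2D -> value 5845 (2 byte(s))
  byte[10]=0xCE cont=1 payload=0x4E=78: acc |= 78<<0 -> acc=78 shift=7
  byte[11]=0x86 cont=1 payload=0x06=6: acc |= 6<<7 -> acc=846 shift=14
  byte[12]=0x40 cont=0 payload=0x40=64: acc |= 64<<14 -> acc=1049422 shift=21 [end]
Varint 5: bytes[10:13] = CE 86 40 -> value 1049422 (3 byte(s))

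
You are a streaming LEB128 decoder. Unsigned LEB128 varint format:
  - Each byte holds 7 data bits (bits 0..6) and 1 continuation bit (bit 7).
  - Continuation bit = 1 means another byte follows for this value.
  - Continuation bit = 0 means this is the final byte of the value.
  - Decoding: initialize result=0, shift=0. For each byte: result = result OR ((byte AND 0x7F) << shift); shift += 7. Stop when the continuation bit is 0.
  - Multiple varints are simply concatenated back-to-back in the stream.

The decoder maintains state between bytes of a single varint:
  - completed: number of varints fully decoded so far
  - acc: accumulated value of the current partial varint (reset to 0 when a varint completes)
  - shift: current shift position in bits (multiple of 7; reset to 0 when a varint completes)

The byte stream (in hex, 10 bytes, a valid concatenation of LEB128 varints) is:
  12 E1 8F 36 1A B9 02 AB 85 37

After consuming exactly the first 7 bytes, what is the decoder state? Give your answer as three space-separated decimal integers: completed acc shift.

Answer: 4 0 0

Derivation:
byte[0]=0x12 cont=0 payload=0x12: varint #1 complete (value=18); reset -> completed=1 acc=0 shift=0
byte[1]=0xE1 cont=1 payload=0x61: acc |= 97<<0 -> completed=1 acc=97 shift=7
byte[2]=0x8F cont=1 payload=0x0F: acc |= 15<<7 -> completed=1 acc=2017 shift=14
byte[3]=0x36 cont=0 payload=0x36: varint #2 complete (value=886753); reset -> completed=2 acc=0 shift=0
byte[4]=0x1A cont=0 payload=0x1A: varint #3 complete (value=26); reset -> completed=3 acc=0 shift=0
byte[5]=0xB9 cont=1 payload=0x39: acc |= 57<<0 -> completed=3 acc=57 shift=7
byte[6]=0x02 cont=0 payload=0x02: varint #4 complete (value=313); reset -> completed=4 acc=0 shift=0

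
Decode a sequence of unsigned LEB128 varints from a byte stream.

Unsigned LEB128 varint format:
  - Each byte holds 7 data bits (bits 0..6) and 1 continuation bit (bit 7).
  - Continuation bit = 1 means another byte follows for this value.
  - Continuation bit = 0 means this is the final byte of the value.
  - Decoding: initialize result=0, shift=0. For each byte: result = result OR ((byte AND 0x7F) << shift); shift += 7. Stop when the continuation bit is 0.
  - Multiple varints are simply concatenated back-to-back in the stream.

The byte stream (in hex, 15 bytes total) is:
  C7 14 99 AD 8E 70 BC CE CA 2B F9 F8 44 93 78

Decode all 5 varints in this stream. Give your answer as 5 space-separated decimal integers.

Answer: 2631 235116185 91399996 1129593 15379

Derivation:
  byte[0]=0xC7 cont=1 payload=0x47=71: acc |= 71<<0 -> acc=71 shift=7
  byte[1]=0x14 cont=0 payload=0x14=20: acc |= 20<<7 -> acc=2631 shift=14 [end]
Varint 1: bytes[0:2] = C7 14 -> value 2631 (2 byte(s))
  byte[2]=0x99 cont=1 payload=0x19=25: acc |= 25<<0 -> acc=25 shift=7
  byte[3]=0xAD cont=1 payload=0x2D=45: acc |= 45<<7 -> acc=5785 shift=14
  byte[4]=0x8E cont=1 payload=0x0E=14: acc |= 14<<14 -> acc=235161 shift=21
  byte[5]=0x70 cont=0 payload=0x70=112: acc |= 112<<21 -> acc=235116185 shift=28 [end]
Varint 2: bytes[2:6] = 99 AD 8E 70 -> value 235116185 (4 byte(s))
  byte[6]=0xBC cont=1 payload=0x3C=60: acc |= 60<<0 -> acc=60 shift=7
  byte[7]=0xCE cont=1 payload=0x4E=78: acc |= 78<<7 -> acc=10044 shift=14
  byte[8]=0xCA cont=1 payload=0x4A=74: acc |= 74<<14 -> acc=1222460 shift=21
  byte[9]=0x2B cont=0 payload=0x2B=43: acc |= 43<<21 -> acc=91399996 shift=28 [end]
Varint 3: bytes[6:10] = BC CE CA 2B -> value 91399996 (4 byte(s))
  byte[10]=0xF9 cont=1 payload=0x79=121: acc |= 121<<0 -> acc=121 shift=7
  byte[11]=0xF8 cont=1 payload=0x78=120: acc |= 120<<7 -> acc=15481 shift=14
  byte[12]=0x44 cont=0 payload=0x44=68: acc |= 68<<14 -> acc=1129593 shift=21 [end]
Varint 4: bytes[10:13] = F9 F8 44 -> value 1129593 (3 byte(s))
  byte[13]=0x93 cont=1 payload=0x13=19: acc |= 19<<0 -> acc=19 shift=7
  byte[14]=0x78 cont=0 payload=0x78=120: acc |= 120<<7 -> acc=15379 shift=14 [end]
Varint 5: bytes[13:15] = 93 78 -> value 15379 (2 byte(s))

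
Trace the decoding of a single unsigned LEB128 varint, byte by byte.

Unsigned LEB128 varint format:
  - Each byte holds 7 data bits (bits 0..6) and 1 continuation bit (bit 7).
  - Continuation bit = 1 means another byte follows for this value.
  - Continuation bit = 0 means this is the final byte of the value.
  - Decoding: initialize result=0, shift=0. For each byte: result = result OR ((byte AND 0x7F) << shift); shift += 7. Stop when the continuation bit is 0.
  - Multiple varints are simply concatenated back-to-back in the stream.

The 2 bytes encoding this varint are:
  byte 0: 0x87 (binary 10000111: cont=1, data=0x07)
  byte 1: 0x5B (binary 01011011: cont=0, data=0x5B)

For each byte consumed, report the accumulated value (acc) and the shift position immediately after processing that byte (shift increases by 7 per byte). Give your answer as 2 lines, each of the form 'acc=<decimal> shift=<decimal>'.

byte 0=0x87: payload=0x07=7, contrib = 7<<0 = 7; acc -> 7, shift -> 7
byte 1=0x5B: payload=0x5B=91, contrib = 91<<7 = 11648; acc -> 11655, shift -> 14

Answer: acc=7 shift=7
acc=11655 shift=14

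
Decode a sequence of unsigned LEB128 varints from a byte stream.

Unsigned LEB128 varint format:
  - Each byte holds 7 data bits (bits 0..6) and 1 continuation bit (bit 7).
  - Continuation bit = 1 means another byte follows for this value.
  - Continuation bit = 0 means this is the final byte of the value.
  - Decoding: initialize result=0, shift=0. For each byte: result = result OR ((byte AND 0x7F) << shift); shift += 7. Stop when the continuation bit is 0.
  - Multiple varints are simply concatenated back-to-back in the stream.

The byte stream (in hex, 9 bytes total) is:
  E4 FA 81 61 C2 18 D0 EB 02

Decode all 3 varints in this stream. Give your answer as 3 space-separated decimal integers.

  byte[0]=0xE4 cont=1 payload=0x64=100: acc |= 100<<0 -> acc=100 shift=7
  byte[1]=0xFA cont=1 payload=0x7A=122: acc |= 122<<7 -> acc=15716 shift=14
  byte[2]=0x81 cont=1 payload=0x01=1: acc |= 1<<14 -> acc=32100 shift=21
  byte[3]=0x61 cont=0 payload=0x61=97: acc |= 97<<21 -> acc=203455844 shift=28 [end]
Varint 1: bytes[0:4] = E4 FA 81 61 -> value 203455844 (4 byte(s))
  byte[4]=0xC2 cont=1 payload=0x42=66: acc |= 66<<0 -> acc=66 shift=7
  byte[5]=0x18 cont=0 payload=0x18=24: acc |= 24<<7 -> acc=3138 shift=14 [end]
Varint 2: bytes[4:6] = C2 18 -> value 3138 (2 byte(s))
  byte[6]=0xD0 cont=1 payload=0x50=80: acc |= 80<<0 -> acc=80 shift=7
  byte[7]=0xEB cont=1 payload=0x6B=107: acc |= 107<<7 -> acc=13776 shift=14
  byte[8]=0x02 cont=0 payload=0x02=2: acc |= 2<<14 -> acc=46544 shift=21 [end]
Varint 3: bytes[6:9] = D0 EB 02 -> value 46544 (3 byte(s))

Answer: 203455844 3138 46544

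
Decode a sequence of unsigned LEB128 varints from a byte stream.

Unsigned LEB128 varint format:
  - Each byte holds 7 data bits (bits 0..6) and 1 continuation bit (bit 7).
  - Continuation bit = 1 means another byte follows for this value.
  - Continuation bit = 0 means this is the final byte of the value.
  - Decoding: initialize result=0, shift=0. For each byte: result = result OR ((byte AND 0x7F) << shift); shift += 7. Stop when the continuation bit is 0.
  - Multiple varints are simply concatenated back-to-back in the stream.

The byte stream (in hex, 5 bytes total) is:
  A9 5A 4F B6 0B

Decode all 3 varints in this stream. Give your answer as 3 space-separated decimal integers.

  byte[0]=0xA9 cont=1 payload=0x29=41: acc |= 41<<0 -> acc=41 shift=7
  byte[1]=0x5A cont=0 payload=0x5A=90: acc |= 90<<7 -> acc=11561 shift=14 [end]
Varint 1: bytes[0:2] = A9 5A -> value 11561 (2 byte(s))
  byte[2]=0x4F cont=0 payload=0x4F=79: acc |= 79<<0 -> acc=79 shift=7 [end]
Varint 2: bytes[2:3] = 4F -> value 79 (1 byte(s))
  byte[3]=0xB6 cont=1 payload=0x36=54: acc |= 54<<0 -> acc=54 shift=7
  byte[4]=0x0B cont=0 payload=0x0B=11: acc |= 11<<7 -> acc=1462 shift=14 [end]
Varint 3: bytes[3:5] = B6 0B -> value 1462 (2 byte(s))

Answer: 11561 79 1462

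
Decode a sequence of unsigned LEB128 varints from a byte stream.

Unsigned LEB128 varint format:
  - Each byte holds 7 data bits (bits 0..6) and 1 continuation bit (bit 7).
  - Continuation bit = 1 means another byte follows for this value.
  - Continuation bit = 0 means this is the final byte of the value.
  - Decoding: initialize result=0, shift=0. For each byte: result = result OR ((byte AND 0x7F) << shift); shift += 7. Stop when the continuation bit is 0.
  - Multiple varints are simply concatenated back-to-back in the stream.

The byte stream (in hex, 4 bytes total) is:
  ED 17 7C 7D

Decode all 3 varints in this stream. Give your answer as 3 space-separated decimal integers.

Answer: 3053 124 125

Derivation:
  byte[0]=0xED cont=1 payload=0x6D=109: acc |= 109<<0 -> acc=109 shift=7
  byte[1]=0x17 cont=0 payload=0x17=23: acc |= 23<<7 -> acc=3053 shift=14 [end]
Varint 1: bytes[0:2] = ED 17 -> value 3053 (2 byte(s))
  byte[2]=0x7C cont=0 payload=0x7C=124: acc |= 124<<0 -> acc=124 shift=7 [end]
Varint 2: bytes[2:3] = 7C -> value 124 (1 byte(s))
  byte[3]=0x7D cont=0 payload=0x7D=125: acc |= 125<<0 -> acc=125 shift=7 [end]
Varint 3: bytes[3:4] = 7D -> value 125 (1 byte(s))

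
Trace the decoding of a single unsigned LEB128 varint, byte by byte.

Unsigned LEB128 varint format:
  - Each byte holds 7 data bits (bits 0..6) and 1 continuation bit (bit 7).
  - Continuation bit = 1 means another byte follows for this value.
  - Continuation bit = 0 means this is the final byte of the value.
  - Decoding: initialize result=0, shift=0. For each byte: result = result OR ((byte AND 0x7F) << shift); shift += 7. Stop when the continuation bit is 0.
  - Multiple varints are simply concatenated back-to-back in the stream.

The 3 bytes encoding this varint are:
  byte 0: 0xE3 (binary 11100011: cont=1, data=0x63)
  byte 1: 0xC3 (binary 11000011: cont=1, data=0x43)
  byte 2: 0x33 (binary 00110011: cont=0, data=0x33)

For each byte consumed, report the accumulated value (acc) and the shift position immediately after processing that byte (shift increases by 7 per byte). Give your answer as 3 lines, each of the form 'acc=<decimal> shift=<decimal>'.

Answer: acc=99 shift=7
acc=8675 shift=14
acc=844259 shift=21

Derivation:
byte 0=0xE3: payload=0x63=99, contrib = 99<<0 = 99; acc -> 99, shift -> 7
byte 1=0xC3: payload=0x43=67, contrib = 67<<7 = 8576; acc -> 8675, shift -> 14
byte 2=0x33: payload=0x33=51, contrib = 51<<14 = 835584; acc -> 844259, shift -> 21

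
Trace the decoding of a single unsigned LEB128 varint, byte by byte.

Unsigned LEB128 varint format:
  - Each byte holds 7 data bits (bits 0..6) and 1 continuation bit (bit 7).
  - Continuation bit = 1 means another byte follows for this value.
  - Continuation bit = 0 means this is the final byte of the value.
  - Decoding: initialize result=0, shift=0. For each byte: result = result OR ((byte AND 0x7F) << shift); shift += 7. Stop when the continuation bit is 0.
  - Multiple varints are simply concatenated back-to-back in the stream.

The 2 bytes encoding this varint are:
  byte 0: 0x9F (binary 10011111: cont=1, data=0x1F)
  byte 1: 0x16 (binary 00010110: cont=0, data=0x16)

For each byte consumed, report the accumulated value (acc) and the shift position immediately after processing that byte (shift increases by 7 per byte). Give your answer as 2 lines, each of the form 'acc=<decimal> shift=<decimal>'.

byte 0=0x9F: payload=0x1F=31, contrib = 31<<0 = 31; acc -> 31, shift -> 7
byte 1=0x16: payload=0x16=22, contrib = 22<<7 = 2816; acc -> 2847, shift -> 14

Answer: acc=31 shift=7
acc=2847 shift=14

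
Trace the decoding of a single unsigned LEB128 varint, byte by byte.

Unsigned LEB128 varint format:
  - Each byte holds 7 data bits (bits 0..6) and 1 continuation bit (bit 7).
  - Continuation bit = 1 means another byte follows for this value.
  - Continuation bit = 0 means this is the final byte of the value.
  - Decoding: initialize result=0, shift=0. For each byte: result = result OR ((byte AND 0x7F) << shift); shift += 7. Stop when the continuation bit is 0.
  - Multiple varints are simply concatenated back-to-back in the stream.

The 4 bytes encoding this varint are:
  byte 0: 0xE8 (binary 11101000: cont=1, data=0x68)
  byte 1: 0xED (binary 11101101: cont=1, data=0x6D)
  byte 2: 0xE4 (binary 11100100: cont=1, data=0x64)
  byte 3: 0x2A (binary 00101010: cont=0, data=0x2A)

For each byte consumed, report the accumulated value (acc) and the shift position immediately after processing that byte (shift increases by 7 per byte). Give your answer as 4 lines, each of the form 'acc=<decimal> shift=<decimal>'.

Answer: acc=104 shift=7
acc=14056 shift=14
acc=1652456 shift=21
acc=89732840 shift=28

Derivation:
byte 0=0xE8: payload=0x68=104, contrib = 104<<0 = 104; acc -> 104, shift -> 7
byte 1=0xED: payload=0x6D=109, contrib = 109<<7 = 13952; acc -> 14056, shift -> 14
byte 2=0xE4: payload=0x64=100, contrib = 100<<14 = 1638400; acc -> 1652456, shift -> 21
byte 3=0x2A: payload=0x2A=42, contrib = 42<<21 = 88080384; acc -> 89732840, shift -> 28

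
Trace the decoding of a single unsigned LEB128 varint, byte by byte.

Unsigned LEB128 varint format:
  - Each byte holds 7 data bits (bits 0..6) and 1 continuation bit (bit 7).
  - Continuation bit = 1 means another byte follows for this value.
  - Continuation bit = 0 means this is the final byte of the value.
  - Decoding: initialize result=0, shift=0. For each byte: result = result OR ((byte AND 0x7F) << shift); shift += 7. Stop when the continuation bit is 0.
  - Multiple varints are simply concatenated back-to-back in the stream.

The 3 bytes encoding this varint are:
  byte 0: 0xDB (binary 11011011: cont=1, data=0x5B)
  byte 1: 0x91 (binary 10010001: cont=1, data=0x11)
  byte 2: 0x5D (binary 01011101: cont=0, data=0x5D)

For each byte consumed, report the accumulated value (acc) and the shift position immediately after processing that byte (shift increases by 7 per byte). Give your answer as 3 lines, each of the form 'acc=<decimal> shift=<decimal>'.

byte 0=0xDB: payload=0x5B=91, contrib = 91<<0 = 91; acc -> 91, shift -> 7
byte 1=0x91: payload=0x11=17, contrib = 17<<7 = 2176; acc -> 2267, shift -> 14
byte 2=0x5D: payload=0x5D=93, contrib = 93<<14 = 1523712; acc -> 1525979, shift -> 21

Answer: acc=91 shift=7
acc=2267 shift=14
acc=1525979 shift=21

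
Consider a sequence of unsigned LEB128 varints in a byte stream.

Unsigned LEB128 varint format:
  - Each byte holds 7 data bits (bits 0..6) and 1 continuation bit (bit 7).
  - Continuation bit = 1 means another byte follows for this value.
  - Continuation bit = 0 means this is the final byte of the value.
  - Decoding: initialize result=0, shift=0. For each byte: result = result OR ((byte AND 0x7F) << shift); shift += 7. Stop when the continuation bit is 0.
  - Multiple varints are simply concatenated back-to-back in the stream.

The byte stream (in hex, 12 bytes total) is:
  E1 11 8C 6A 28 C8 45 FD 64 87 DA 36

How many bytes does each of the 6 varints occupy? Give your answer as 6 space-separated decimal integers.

Answer: 2 2 1 2 2 3

Derivation:
  byte[0]=0xE1 cont=1 payload=0x61=97: acc |= 97<<0 -> acc=97 shift=7
  byte[1]=0x11 cont=0 payload=0x11=17: acc |= 17<<7 -> acc=2273 shift=14 [end]
Varint 1: bytes[0:2] = E1 11 -> value 2273 (2 byte(s))
  byte[2]=0x8C cont=1 payload=0x0C=12: acc |= 12<<0 -> acc=12 shift=7
  byte[3]=0x6A cont=0 payload=0x6A=106: acc |= 106<<7 -> acc=13580 shift=14 [end]
Varint 2: bytes[2:4] = 8C 6A -> value 13580 (2 byte(s))
  byte[4]=0x28 cont=0 payload=0x28=40: acc |= 40<<0 -> acc=40 shift=7 [end]
Varint 3: bytes[4:5] = 28 -> value 40 (1 byte(s))
  byte[5]=0xC8 cont=1 payload=0x48=72: acc |= 72<<0 -> acc=72 shift=7
  byte[6]=0x45 cont=0 payload=0x45=69: acc |= 69<<7 -> acc=8904 shift=14 [end]
Varint 4: bytes[5:7] = C8 45 -> value 8904 (2 byte(s))
  byte[7]=0xFD cont=1 payload=0x7D=125: acc |= 125<<0 -> acc=125 shift=7
  byte[8]=0x64 cont=0 payload=0x64=100: acc |= 100<<7 -> acc=12925 shift=14 [end]
Varint 5: bytes[7:9] = FD 64 -> value 12925 (2 byte(s))
  byte[9]=0x87 cont=1 payload=0x07=7: acc |= 7<<0 -> acc=7 shift=7
  byte[10]=0xDA cont=1 payload=0x5A=90: acc |= 90<<7 -> acc=11527 shift=14
  byte[11]=0x36 cont=0 payload=0x36=54: acc |= 54<<14 -> acc=896263 shift=21 [end]
Varint 6: bytes[9:12] = 87 DA 36 -> value 896263 (3 byte(s))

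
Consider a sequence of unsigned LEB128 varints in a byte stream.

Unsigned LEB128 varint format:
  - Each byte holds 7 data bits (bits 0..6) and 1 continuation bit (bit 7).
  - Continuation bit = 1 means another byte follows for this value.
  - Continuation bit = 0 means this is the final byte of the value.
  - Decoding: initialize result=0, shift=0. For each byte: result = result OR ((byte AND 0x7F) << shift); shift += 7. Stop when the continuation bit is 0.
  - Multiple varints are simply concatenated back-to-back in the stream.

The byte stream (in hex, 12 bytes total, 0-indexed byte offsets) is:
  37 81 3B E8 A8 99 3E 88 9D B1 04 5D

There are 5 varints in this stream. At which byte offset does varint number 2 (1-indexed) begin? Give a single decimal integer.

Answer: 1

Derivation:
  byte[0]=0x37 cont=0 payload=0x37=55: acc |= 55<<0 -> acc=55 shift=7 [end]
Varint 1: bytes[0:1] = 37 -> value 55 (1 byte(s))
  byte[1]=0x81 cont=1 payload=0x01=1: acc |= 1<<0 -> acc=1 shift=7
  byte[2]=0x3B cont=0 payload=0x3B=59: acc |= 59<<7 -> acc=7553 shift=14 [end]
Varint 2: bytes[1:3] = 81 3B -> value 7553 (2 byte(s))
  byte[3]=0xE8 cont=1 payload=0x68=104: acc |= 104<<0 -> acc=104 shift=7
  byte[4]=0xA8 cont=1 payload=0x28=40: acc |= 40<<7 -> acc=5224 shift=14
  byte[5]=0x99 cont=1 payload=0x19=25: acc |= 25<<14 -> acc=414824 shift=21
  byte[6]=0x3E cont=0 payload=0x3E=62: acc |= 62<<21 -> acc=130438248 shift=28 [end]
Varint 3: bytes[3:7] = E8 A8 99 3E -> value 130438248 (4 byte(s))
  byte[7]=0x88 cont=1 payload=0x08=8: acc |= 8<<0 -> acc=8 shift=7
  byte[8]=0x9D cont=1 payload=0x1D=29: acc |= 29<<7 -> acc=3720 shift=14
  byte[9]=0xB1 cont=1 payload=0x31=49: acc |= 49<<14 -> acc=806536 shift=21
  byte[10]=0x04 cont=0 payload=0x04=4: acc |= 4<<21 -> acc=9195144 shift=28 [end]
Varint 4: bytes[7:11] = 88 9D B1 04 -> value 9195144 (4 byte(s))
  byte[11]=0x5D cont=0 payload=0x5D=93: acc |= 93<<0 -> acc=93 shift=7 [end]
Varint 5: bytes[11:12] = 5D -> value 93 (1 byte(s))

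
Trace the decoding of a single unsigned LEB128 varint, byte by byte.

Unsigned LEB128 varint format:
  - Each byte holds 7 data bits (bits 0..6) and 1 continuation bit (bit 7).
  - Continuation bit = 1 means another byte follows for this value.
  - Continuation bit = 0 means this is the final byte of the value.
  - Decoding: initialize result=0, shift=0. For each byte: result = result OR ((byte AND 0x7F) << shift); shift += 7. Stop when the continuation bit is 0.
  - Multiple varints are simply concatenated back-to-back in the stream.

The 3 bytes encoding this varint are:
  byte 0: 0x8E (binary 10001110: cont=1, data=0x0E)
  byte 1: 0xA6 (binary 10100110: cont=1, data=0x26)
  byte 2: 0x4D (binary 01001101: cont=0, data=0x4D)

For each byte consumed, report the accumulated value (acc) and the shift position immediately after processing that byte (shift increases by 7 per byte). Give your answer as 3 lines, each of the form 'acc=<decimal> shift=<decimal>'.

Answer: acc=14 shift=7
acc=4878 shift=14
acc=1266446 shift=21

Derivation:
byte 0=0x8E: payload=0x0E=14, contrib = 14<<0 = 14; acc -> 14, shift -> 7
byte 1=0xA6: payload=0x26=38, contrib = 38<<7 = 4864; acc -> 4878, shift -> 14
byte 2=0x4D: payload=0x4D=77, contrib = 77<<14 = 1261568; acc -> 1266446, shift -> 21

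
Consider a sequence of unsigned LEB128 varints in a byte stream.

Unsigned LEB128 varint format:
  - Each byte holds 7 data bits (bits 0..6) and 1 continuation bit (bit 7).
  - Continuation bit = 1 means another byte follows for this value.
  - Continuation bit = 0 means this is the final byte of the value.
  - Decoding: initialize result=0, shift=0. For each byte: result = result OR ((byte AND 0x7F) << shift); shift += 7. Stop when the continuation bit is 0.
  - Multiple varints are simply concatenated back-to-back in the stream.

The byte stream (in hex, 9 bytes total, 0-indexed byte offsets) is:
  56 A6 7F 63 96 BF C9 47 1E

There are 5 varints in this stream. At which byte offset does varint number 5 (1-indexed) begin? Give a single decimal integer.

  byte[0]=0x56 cont=0 payload=0x56=86: acc |= 86<<0 -> acc=86 shift=7 [end]
Varint 1: bytes[0:1] = 56 -> value 86 (1 byte(s))
  byte[1]=0xA6 cont=1 payload=0x26=38: acc |= 38<<0 -> acc=38 shift=7
  byte[2]=0x7F cont=0 payload=0x7F=127: acc |= 127<<7 -> acc=16294 shift=14 [end]
Varint 2: bytes[1:3] = A6 7F -> value 16294 (2 byte(s))
  byte[3]=0x63 cont=0 payload=0x63=99: acc |= 99<<0 -> acc=99 shift=7 [end]
Varint 3: bytes[3:4] = 63 -> value 99 (1 byte(s))
  byte[4]=0x96 cont=1 payload=0x16=22: acc |= 22<<0 -> acc=22 shift=7
  byte[5]=0xBF cont=1 payload=0x3F=63: acc |= 63<<7 -> acc=8086 shift=14
  byte[6]=0xC9 cont=1 payload=0x49=73: acc |= 73<<14 -> acc=1204118 shift=21
  byte[7]=0x47 cont=0 payload=0x47=71: acc |= 71<<21 -> acc=150101910 shift=28 [end]
Varint 4: bytes[4:8] = 96 BF C9 47 -> value 150101910 (4 byte(s))
  byte[8]=0x1E cont=0 payload=0x1E=30: acc |= 30<<0 -> acc=30 shift=7 [end]
Varint 5: bytes[8:9] = 1E -> value 30 (1 byte(s))

Answer: 8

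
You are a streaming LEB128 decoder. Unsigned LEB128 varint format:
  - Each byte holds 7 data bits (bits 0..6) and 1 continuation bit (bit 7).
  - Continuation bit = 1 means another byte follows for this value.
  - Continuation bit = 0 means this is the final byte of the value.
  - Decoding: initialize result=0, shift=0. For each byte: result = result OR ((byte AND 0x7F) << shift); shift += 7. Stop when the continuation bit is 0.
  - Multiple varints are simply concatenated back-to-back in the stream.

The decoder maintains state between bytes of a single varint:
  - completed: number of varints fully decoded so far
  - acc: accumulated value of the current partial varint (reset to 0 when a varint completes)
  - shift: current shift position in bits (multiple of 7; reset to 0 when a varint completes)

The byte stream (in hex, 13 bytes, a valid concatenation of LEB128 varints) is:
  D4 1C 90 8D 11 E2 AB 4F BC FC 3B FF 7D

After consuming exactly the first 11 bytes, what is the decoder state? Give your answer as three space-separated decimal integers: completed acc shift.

Answer: 4 0 0

Derivation:
byte[0]=0xD4 cont=1 payload=0x54: acc |= 84<<0 -> completed=0 acc=84 shift=7
byte[1]=0x1C cont=0 payload=0x1C: varint #1 complete (value=3668); reset -> completed=1 acc=0 shift=0
byte[2]=0x90 cont=1 payload=0x10: acc |= 16<<0 -> completed=1 acc=16 shift=7
byte[3]=0x8D cont=1 payload=0x0D: acc |= 13<<7 -> completed=1 acc=1680 shift=14
byte[4]=0x11 cont=0 payload=0x11: varint #2 complete (value=280208); reset -> completed=2 acc=0 shift=0
byte[5]=0xE2 cont=1 payload=0x62: acc |= 98<<0 -> completed=2 acc=98 shift=7
byte[6]=0xAB cont=1 payload=0x2B: acc |= 43<<7 -> completed=2 acc=5602 shift=14
byte[7]=0x4F cont=0 payload=0x4F: varint #3 complete (value=1299938); reset -> completed=3 acc=0 shift=0
byte[8]=0xBC cont=1 payload=0x3C: acc |= 60<<0 -> completed=3 acc=60 shift=7
byte[9]=0xFC cont=1 payload=0x7C: acc |= 124<<7 -> completed=3 acc=15932 shift=14
byte[10]=0x3B cont=0 payload=0x3B: varint #4 complete (value=982588); reset -> completed=4 acc=0 shift=0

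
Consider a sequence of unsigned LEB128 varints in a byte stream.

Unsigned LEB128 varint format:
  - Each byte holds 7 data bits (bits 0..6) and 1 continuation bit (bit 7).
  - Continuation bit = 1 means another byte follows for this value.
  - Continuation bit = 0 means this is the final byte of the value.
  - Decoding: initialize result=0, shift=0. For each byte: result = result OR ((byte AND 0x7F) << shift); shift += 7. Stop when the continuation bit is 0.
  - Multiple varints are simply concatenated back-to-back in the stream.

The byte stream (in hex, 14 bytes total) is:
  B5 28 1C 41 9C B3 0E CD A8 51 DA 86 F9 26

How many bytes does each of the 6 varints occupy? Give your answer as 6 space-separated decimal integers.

  byte[0]=0xB5 cont=1 payload=0x35=53: acc |= 53<<0 -> acc=53 shift=7
  byte[1]=0x28 cont=0 payload=0x28=40: acc |= 40<<7 -> acc=5173 shift=14 [end]
Varint 1: bytes[0:2] = B5 28 -> value 5173 (2 byte(s))
  byte[2]=0x1C cont=0 payload=0x1C=28: acc |= 28<<0 -> acc=28 shift=7 [end]
Varint 2: bytes[2:3] = 1C -> value 28 (1 byte(s))
  byte[3]=0x41 cont=0 payload=0x41=65: acc |= 65<<0 -> acc=65 shift=7 [end]
Varint 3: bytes[3:4] = 41 -> value 65 (1 byte(s))
  byte[4]=0x9C cont=1 payload=0x1C=28: acc |= 28<<0 -> acc=28 shift=7
  byte[5]=0xB3 cont=1 payload=0x33=51: acc |= 51<<7 -> acc=6556 shift=14
  byte[6]=0x0E cont=0 payload=0x0E=14: acc |= 14<<14 -> acc=235932 shift=21 [end]
Varint 4: bytes[4:7] = 9C B3 0E -> value 235932 (3 byte(s))
  byte[7]=0xCD cont=1 payload=0x4D=77: acc |= 77<<0 -> acc=77 shift=7
  byte[8]=0xA8 cont=1 payload=0x28=40: acc |= 40<<7 -> acc=5197 shift=14
  byte[9]=0x51 cont=0 payload=0x51=81: acc |= 81<<14 -> acc=1332301 shift=21 [end]
Varint 5: bytes[7:10] = CD A8 51 -> value 1332301 (3 byte(s))
  byte[10]=0xDA cont=1 payload=0x5A=90: acc |= 90<<0 -> acc=90 shift=7
  byte[11]=0x86 cont=1 payload=0x06=6: acc |= 6<<7 -> acc=858 shift=14
  byte[12]=0xF9 cont=1 payload=0x79=121: acc |= 121<<14 -> acc=1983322 shift=21
  byte[13]=0x26 cont=0 payload=0x26=38: acc |= 38<<21 -> acc=81675098 shift=28 [end]
Varint 6: bytes[10:14] = DA 86 F9 26 -> value 81675098 (4 byte(s))

Answer: 2 1 1 3 3 4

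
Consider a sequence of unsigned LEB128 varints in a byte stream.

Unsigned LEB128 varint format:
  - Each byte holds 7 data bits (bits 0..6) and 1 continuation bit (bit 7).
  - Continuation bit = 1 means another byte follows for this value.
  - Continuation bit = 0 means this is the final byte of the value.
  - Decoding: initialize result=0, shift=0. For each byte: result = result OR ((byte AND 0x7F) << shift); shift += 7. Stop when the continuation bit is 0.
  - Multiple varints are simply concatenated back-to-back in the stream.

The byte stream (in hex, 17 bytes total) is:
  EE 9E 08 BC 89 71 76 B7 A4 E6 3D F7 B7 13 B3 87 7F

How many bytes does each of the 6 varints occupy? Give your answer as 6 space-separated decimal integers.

Answer: 3 3 1 4 3 3

Derivation:
  byte[0]=0xEE cont=1 payload=0x6E=110: acc |= 110<<0 -> acc=110 shift=7
  byte[1]=0x9E cont=1 payload=0x1E=30: acc |= 30<<7 -> acc=3950 shift=14
  byte[2]=0x08 cont=0 payload=0x08=8: acc |= 8<<14 -> acc=135022 shift=21 [end]
Varint 1: bytes[0:3] = EE 9E 08 -> value 135022 (3 byte(s))
  byte[3]=0xBC cont=1 payload=0x3C=60: acc |= 60<<0 -> acc=60 shift=7
  byte[4]=0x89 cont=1 payload=0x09=9: acc |= 9<<7 -> acc=1212 shift=14
  byte[5]=0x71 cont=0 payload=0x71=113: acc |= 113<<14 -> acc=1852604 shift=21 [end]
Varint 2: bytes[3:6] = BC 89 71 -> value 1852604 (3 byte(s))
  byte[6]=0x76 cont=0 payload=0x76=118: acc |= 118<<0 -> acc=118 shift=7 [end]
Varint 3: bytes[6:7] = 76 -> value 118 (1 byte(s))
  byte[7]=0xB7 cont=1 payload=0x37=55: acc |= 55<<0 -> acc=55 shift=7
  byte[8]=0xA4 cont=1 payload=0x24=36: acc |= 36<<7 -> acc=4663 shift=14
  byte[9]=0xE6 cont=1 payload=0x66=102: acc |= 102<<14 -> acc=1675831 shift=21
  byte[10]=0x3D cont=0 payload=0x3D=61: acc |= 61<<21 -> acc=129602103 shift=28 [end]
Varint 4: bytes[7:11] = B7 A4 E6 3D -> value 129602103 (4 byte(s))
  byte[11]=0xF7 cont=1 payload=0x77=119: acc |= 119<<0 -> acc=119 shift=7
  byte[12]=0xB7 cont=1 payload=0x37=55: acc |= 55<<7 -> acc=7159 shift=14
  byte[13]=0x13 cont=0 payload=0x13=19: acc |= 19<<14 -> acc=318455 shift=21 [end]
Varint 5: bytes[11:14] = F7 B7 13 -> value 318455 (3 byte(s))
  byte[14]=0xB3 cont=1 payload=0x33=51: acc |= 51<<0 -> acc=51 shift=7
  byte[15]=0x87 cont=1 payload=0x07=7: acc |= 7<<7 -> acc=947 shift=14
  byte[16]=0x7F cont=0 payload=0x7F=127: acc |= 127<<14 -> acc=2081715 shift=21 [end]
Varint 6: bytes[14:17] = B3 87 7F -> value 2081715 (3 byte(s))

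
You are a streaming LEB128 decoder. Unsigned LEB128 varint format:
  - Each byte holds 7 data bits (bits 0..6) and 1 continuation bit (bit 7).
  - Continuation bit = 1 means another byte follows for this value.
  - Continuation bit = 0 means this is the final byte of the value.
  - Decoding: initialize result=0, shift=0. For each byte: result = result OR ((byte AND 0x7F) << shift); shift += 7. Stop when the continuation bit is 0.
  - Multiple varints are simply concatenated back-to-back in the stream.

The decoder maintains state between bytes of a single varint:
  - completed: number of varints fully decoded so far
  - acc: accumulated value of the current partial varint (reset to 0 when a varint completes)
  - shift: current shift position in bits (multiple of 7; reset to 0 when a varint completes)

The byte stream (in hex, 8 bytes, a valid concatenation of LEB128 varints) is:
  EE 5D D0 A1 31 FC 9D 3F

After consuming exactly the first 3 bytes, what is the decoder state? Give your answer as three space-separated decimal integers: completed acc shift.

Answer: 1 80 7

Derivation:
byte[0]=0xEE cont=1 payload=0x6E: acc |= 110<<0 -> completed=0 acc=110 shift=7
byte[1]=0x5D cont=0 payload=0x5D: varint #1 complete (value=12014); reset -> completed=1 acc=0 shift=0
byte[2]=0xD0 cont=1 payload=0x50: acc |= 80<<0 -> completed=1 acc=80 shift=7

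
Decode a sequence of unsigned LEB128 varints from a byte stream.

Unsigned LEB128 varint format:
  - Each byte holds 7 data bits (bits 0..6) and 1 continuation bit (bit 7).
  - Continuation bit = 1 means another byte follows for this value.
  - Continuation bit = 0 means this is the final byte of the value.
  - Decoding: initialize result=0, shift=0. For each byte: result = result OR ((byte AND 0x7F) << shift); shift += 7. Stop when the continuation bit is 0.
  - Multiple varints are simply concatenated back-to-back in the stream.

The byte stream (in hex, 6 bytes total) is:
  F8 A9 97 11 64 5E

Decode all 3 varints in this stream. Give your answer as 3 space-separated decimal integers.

  byte[0]=0xF8 cont=1 payload=0x78=120: acc |= 120<<0 -> acc=120 shift=7
  byte[1]=0xA9 cont=1 payload=0x29=41: acc |= 41<<7 -> acc=5368 shift=14
  byte[2]=0x97 cont=1 payload=0x17=23: acc |= 23<<14 -> acc=382200 shift=21
  byte[3]=0x11 cont=0 payload=0x11=17: acc |= 17<<21 -> acc=36033784 shift=28 [end]
Varint 1: bytes[0:4] = F8 A9 97 11 -> value 36033784 (4 byte(s))
  byte[4]=0x64 cont=0 payload=0x64=100: acc |= 100<<0 -> acc=100 shift=7 [end]
Varint 2: bytes[4:5] = 64 -> value 100 (1 byte(s))
  byte[5]=0x5E cont=0 payload=0x5E=94: acc |= 94<<0 -> acc=94 shift=7 [end]
Varint 3: bytes[5:6] = 5E -> value 94 (1 byte(s))

Answer: 36033784 100 94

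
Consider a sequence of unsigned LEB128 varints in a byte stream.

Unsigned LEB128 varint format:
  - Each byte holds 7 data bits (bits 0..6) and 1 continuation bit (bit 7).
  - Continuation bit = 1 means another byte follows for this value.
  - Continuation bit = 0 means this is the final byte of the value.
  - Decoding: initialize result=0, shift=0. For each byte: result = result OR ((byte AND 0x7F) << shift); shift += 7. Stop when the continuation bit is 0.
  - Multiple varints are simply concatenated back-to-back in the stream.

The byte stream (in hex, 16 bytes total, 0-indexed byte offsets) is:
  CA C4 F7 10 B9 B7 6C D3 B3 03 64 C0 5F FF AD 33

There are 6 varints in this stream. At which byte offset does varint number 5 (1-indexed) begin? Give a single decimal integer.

Answer: 11

Derivation:
  byte[0]=0xCA cont=1 payload=0x4A=74: acc |= 74<<0 -> acc=74 shift=7
  byte[1]=0xC4 cont=1 payload=0x44=68: acc |= 68<<7 -> acc=8778 shift=14
  byte[2]=0xF7 cont=1 payload=0x77=119: acc |= 119<<14 -> acc=1958474 shift=21
  byte[3]=0x10 cont=0 payload=0x10=16: acc |= 16<<21 -> acc=35512906 shift=28 [end]
Varint 1: bytes[0:4] = CA C4 F7 10 -> value 35512906 (4 byte(s))
  byte[4]=0xB9 cont=1 payload=0x39=57: acc |= 57<<0 -> acc=57 shift=7
  byte[5]=0xB7 cont=1 payload=0x37=55: acc |= 55<<7 -> acc=7097 shift=14
  byte[6]=0x6C cont=0 payload=0x6C=108: acc |= 108<<14 -> acc=1776569 shift=21 [end]
Varint 2: bytes[4:7] = B9 B7 6C -> value 1776569 (3 byte(s))
  byte[7]=0xD3 cont=1 payload=0x53=83: acc |= 83<<0 -> acc=83 shift=7
  byte[8]=0xB3 cont=1 payload=0x33=51: acc |= 51<<7 -> acc=6611 shift=14
  byte[9]=0x03 cont=0 payload=0x03=3: acc |= 3<<14 -> acc=55763 shift=21 [end]
Varint 3: bytes[7:10] = D3 B3 03 -> value 55763 (3 byte(s))
  byte[10]=0x64 cont=0 payload=0x64=100: acc |= 100<<0 -> acc=100 shift=7 [end]
Varint 4: bytes[10:11] = 64 -> value 100 (1 byte(s))
  byte[11]=0xC0 cont=1 payload=0x40=64: acc |= 64<<0 -> acc=64 shift=7
  byte[12]=0x5F cont=0 payload=0x5F=95: acc |= 95<<7 -> acc=12224 shift=14 [end]
Varint 5: bytes[11:13] = C0 5F -> value 12224 (2 byte(s))
  byte[13]=0xFF cont=1 payload=0x7F=127: acc |= 127<<0 -> acc=127 shift=7
  byte[14]=0xAD cont=1 payload=0x2D=45: acc |= 45<<7 -> acc=5887 shift=14
  byte[15]=0x33 cont=0 payload=0x33=51: acc |= 51<<14 -> acc=841471 shift=21 [end]
Varint 6: bytes[13:16] = FF AD 33 -> value 841471 (3 byte(s))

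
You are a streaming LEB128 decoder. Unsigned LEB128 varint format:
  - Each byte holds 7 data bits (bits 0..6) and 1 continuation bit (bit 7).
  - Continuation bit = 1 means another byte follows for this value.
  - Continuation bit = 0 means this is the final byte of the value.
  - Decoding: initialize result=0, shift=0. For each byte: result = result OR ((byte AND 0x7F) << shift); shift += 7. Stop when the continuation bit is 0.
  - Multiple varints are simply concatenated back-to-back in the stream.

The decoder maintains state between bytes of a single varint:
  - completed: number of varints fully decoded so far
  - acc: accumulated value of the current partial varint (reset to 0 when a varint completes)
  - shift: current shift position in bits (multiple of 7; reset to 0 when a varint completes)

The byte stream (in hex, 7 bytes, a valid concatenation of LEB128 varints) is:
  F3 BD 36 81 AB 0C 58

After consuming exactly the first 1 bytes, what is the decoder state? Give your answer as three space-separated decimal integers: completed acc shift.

byte[0]=0xF3 cont=1 payload=0x73: acc |= 115<<0 -> completed=0 acc=115 shift=7

Answer: 0 115 7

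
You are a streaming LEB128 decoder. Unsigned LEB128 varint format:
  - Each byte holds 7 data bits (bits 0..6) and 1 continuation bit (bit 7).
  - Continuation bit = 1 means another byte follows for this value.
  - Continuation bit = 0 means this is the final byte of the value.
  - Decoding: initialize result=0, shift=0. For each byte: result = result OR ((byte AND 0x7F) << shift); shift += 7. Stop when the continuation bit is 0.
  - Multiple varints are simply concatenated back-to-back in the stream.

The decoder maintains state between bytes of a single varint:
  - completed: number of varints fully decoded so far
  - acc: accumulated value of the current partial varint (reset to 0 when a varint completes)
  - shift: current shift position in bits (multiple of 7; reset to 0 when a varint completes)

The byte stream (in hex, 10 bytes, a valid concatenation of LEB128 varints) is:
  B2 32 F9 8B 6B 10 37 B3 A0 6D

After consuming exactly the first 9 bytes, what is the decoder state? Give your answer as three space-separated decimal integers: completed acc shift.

byte[0]=0xB2 cont=1 payload=0x32: acc |= 50<<0 -> completed=0 acc=50 shift=7
byte[1]=0x32 cont=0 payload=0x32: varint #1 complete (value=6450); reset -> completed=1 acc=0 shift=0
byte[2]=0xF9 cont=1 payload=0x79: acc |= 121<<0 -> completed=1 acc=121 shift=7
byte[3]=0x8B cont=1 payload=0x0B: acc |= 11<<7 -> completed=1 acc=1529 shift=14
byte[4]=0x6B cont=0 payload=0x6B: varint #2 complete (value=1754617); reset -> completed=2 acc=0 shift=0
byte[5]=0x10 cont=0 payload=0x10: varint #3 complete (value=16); reset -> completed=3 acc=0 shift=0
byte[6]=0x37 cont=0 payload=0x37: varint #4 complete (value=55); reset -> completed=4 acc=0 shift=0
byte[7]=0xB3 cont=1 payload=0x33: acc |= 51<<0 -> completed=4 acc=51 shift=7
byte[8]=0xA0 cont=1 payload=0x20: acc |= 32<<7 -> completed=4 acc=4147 shift=14

Answer: 4 4147 14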